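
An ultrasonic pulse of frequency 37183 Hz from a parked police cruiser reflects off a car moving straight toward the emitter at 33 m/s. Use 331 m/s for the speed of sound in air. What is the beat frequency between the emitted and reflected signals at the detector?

8235 Hz

The car first receives the wave as a moving observer: f₁ = f₀ · (v + u)/v = 37183 × (331 + 33)/331 ≈ 40890 Hz.
On reflection it acts as a source moving toward the stationary detector: f₂ = f₁ · v/(v − u) = 40890 × 331/298 ≈ 45418 Hz.
Equivalently f₂ = f₀ · (v + u)/(v − u).
Beat frequency: |f₂ − f₀| = 2u·f₀/(v − u) = 2 × 33 × 37183/298 ≈ 8235 Hz.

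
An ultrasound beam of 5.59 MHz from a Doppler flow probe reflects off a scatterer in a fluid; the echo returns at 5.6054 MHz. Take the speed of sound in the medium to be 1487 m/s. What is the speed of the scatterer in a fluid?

2.05 m/s

Double Doppler shift off a moving reflector: f₂ = f₀ · (v + u)/(v − u) (u > 0 toward emitter).
Rearranging, u = v · (f₂ − f₀)/(f₂ + f₀) = 1487 × 0.0154/11.1954 ≈ 2.05 m/s.
So the scatterer in a fluid is moving at 2.05 m/s toward the emitter.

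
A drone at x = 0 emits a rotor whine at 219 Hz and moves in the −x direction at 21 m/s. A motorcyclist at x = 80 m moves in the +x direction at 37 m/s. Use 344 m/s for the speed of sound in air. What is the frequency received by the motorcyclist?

The observer lies on the +x side, so the source is heading away from the observer and the observer is heading away from the source.
With source receding and observer receding, f' = f · (v − v_o)/(v + v_s).
f' = 219 × (344 − 37)/(344 + 21) = 219 × 307/365 ≈ 184 Hz.

184 Hz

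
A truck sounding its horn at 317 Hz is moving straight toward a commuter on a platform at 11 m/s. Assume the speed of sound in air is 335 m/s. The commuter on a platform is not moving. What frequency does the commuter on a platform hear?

With the source moving toward a stationary observer, f' = f · v/(v − v_s).
f' = 317 × 335/(335 − 11) = 317 × 335/324 ≈ 328 Hz.

328 Hz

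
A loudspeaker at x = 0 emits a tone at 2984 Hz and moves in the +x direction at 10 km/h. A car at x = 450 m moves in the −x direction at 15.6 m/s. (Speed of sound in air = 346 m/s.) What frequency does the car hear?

3144 Hz

10 km/h = 2.778 m/s.
The observer lies on the +x side, so the source is heading toward the observer and the observer is heading toward the source.
Both move, so f' = f · (v + v_o)/(v − v_s).
f' = 2984 × (346 + 15.6)/(346 − 2.778) = 2984 × 361.6/343.22 ≈ 3144 Hz.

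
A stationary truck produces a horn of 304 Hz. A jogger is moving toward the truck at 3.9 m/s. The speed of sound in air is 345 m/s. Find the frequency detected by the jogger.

Moving observer, stationary source: f' = f · (v + v_o)/v.
f' = 304 × (345 + 3.9)/345 = 304 × 348.9/345 ≈ 307 Hz.

307 Hz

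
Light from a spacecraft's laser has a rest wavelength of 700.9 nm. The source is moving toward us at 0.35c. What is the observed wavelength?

Relativistic Doppler for wavelength: λ' = λ₀ · √((1 − β)/(1 + β)).
λ' = 700.9 × √(0.6500/1.3500) = 700.9 × 0.69389 ≈ 486.3 nm.

486.3 nm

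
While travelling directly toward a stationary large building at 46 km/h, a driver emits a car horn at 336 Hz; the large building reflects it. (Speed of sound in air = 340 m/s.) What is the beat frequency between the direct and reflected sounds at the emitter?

46 km/h = 12.78 m/s.
The large building receives the sound from a moving source: f₁ = f₀ · v/(v − v_e) = 336 × 340/327.22 ≈ 349.1 Hz.
On the return leg the driver is a moving observer: f₂ = f₁ · (v + v_e)/v = 349.1 × 352.78/340 ≈ 362.2 Hz.
Beat against the emitted tone: |f₂ − f₀| = 2v_e·f₀/(v − v_e) = 2 × 12.78 × 336/327.22 ≈ 26.2 Hz.

26.2 Hz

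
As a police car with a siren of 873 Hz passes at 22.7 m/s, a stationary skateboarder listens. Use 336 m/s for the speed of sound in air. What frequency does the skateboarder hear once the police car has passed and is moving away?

Receding: f₂ = f · v/(v + v_s) = 873 × 336/358.7 ≈ 818 Hz.

818 Hz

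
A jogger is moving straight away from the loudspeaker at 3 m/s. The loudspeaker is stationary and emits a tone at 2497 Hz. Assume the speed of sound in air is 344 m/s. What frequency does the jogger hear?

Only the observer moves, away from the source, so f' = f · (v − v_o)/v.
f' = 2497 × (344 − 3)/344 = 2497 × 341/344 ≈ 2475 Hz.

2475 Hz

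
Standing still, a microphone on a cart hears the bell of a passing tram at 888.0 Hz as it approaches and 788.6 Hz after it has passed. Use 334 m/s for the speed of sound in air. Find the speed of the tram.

f₁/f₂ = (v + v_s)/(v − v_s), so v_s = v · (f₁ − f₂)/(f₁ + f₂).
v_s = 334 × (888.0 − 788.6)/(888.0 + 788.6) = 334 × 99.4/1676.6 ≈ 19.8 m/s.

19.8 m/s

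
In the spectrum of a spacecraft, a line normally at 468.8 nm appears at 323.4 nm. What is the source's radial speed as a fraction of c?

λ'/λ₀ = 0.6898 < 1 (blueshift), so the source is approaching.
λ'/λ₀ = √((1 − β)/(1 + β)) for an approaching source ⇒ β = (1 − r²)/(1 + r²) with r = λ'/λ₀.
β = (1 − 0.4759)/(1 + 0.4759) ≈ 0.355.

0.355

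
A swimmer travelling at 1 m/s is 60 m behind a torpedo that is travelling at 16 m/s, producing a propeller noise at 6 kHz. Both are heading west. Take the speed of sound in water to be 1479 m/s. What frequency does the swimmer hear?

The swimmer is behind, so the torpedo is moving away from it while the swimmer is moving toward the torpedo.
General Doppler shift: f' = f · (v + v_o)/(v + v_s).
f' = 6 × (1479 + 1)/(1479 + 16) = 6 × 1480/1495 ≈ 5.94 kHz.

5.94 kHz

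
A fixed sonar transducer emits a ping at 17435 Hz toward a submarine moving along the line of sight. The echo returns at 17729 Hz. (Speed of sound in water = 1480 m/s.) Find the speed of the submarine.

12.4 m/s

Double Doppler shift off a moving reflector: f₂ = f₀ · (v + u)/(v − u) (u > 0 toward emitter).
Rearranging, u = v · (f₂ − f₀)/(f₂ + f₀) = 1480 × 294/35164 ≈ 12.4 m/s.
So the submarine is moving at 12.4 m/s toward the emitter.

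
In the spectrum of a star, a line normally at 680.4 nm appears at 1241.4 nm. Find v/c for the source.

λ'/λ₀ = 1.8245 > 1 (redshift), so the source is receding.
λ'/λ₀ = √((1 + β)/(1 − β)) for a receding source ⇒ β = (r² − 1)/(r² + 1) with r = λ'/λ₀.
β = (3.3289 − 1)/(3.3289 + 1) ≈ 0.538.

0.538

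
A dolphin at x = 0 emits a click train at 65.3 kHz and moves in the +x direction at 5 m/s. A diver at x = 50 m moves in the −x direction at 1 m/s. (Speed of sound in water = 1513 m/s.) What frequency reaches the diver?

The observer lies on the +x side, so the source is heading toward the observer and the observer is heading toward the source.
Both move, so f' = f · (v + v_o)/(v − v_s).
f' = 65.3 × (1513 + 1)/(1513 − 5) = 65.3 × 1514/1508 ≈ 65.6 kHz.

65.6 kHz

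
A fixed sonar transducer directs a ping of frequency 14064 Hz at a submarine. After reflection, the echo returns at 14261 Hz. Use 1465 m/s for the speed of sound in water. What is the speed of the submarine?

10.2 m/s

Double Doppler shift off a moving reflector: f₂ = f₀ · (v + u)/(v − u) (u > 0 toward emitter).
Rearranging, u = v · (f₂ − f₀)/(f₂ + f₀) = 1465 × 197/28325 ≈ 10.2 m/s.
So the submarine is moving at 10.2 m/s toward the emitter.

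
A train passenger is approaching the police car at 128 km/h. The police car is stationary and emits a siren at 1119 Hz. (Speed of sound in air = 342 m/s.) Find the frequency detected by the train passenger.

128 km/h = 35.56 m/s.
Only the observer moves, toward the source, so f' = f · (v + v_o)/v.
f' = 1119 × (342 + 35.56)/342 = 1119 × 377.56/342 ≈ 1235 Hz.

1235 Hz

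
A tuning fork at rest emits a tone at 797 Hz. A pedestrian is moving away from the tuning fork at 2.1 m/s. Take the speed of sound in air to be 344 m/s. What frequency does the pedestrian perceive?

792 Hz

Moving observer, stationary source: f' = f · (v − v_o)/v.
f' = 797 × (344 − 2.1)/344 = 797 × 341.9/344 ≈ 792 Hz.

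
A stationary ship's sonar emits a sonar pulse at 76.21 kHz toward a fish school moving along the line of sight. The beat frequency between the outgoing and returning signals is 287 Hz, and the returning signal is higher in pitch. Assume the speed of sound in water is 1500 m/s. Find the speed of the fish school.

2.82 m/s

Double Doppler shift off a moving reflector: f₂ = f₀ · (v + u)/(v − u) (u > 0 toward emitter).
Returning signal is higher, so f₂ = f₀ + Δf = 76210 + 287 = 76497 Hz.
Rearranging, u = v · (f₂ − f₀)/(f₂ + f₀) = 1500 × 287/152707 ≈ 2.82 m/s.
So the fish school is moving at 2.82 m/s toward the emitter.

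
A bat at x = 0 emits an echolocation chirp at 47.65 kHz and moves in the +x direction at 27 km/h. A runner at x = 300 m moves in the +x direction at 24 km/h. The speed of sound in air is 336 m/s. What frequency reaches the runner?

47.8 kHz

27 km/h = 7.5 m/s; 24 km/h = 6.667 m/s.
The observer lies on the +x side, so the source is heading toward the observer and the observer is heading away from the source.
General Doppler shift: f' = f · (v − v_o)/(v − v_s).
f' = 47.65 × (336 − 6.667)/(336 − 7.5) = 47.65 × 329.33/328.5 ≈ 47.8 kHz.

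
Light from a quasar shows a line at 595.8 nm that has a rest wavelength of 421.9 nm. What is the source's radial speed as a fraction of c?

λ'/λ₀ = 1.4122 > 1 (redshift), so the source is receding.
λ'/λ₀ = √((1 + β)/(1 − β)) for a receding source ⇒ β = (r² − 1)/(r² + 1) with r = λ'/λ₀.
β = (1.9943 − 1)/(1.9943 + 1) ≈ 0.332.

0.332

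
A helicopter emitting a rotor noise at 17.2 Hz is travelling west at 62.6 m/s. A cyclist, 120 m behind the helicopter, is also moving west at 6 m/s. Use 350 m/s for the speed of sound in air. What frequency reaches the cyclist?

The cyclist is behind, so the helicopter is moving away from it while the cyclist is moving toward the helicopter.
General Doppler shift: f' = f · (v + v_o)/(v + v_s).
f' = 17.2 × (350 + 6)/(350 + 62.6) = 17.2 × 356/412.6 ≈ 14.8 Hz.

14.8 Hz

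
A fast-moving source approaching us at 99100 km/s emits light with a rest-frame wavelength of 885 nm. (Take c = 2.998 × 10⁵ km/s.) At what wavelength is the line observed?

β = v/c = 99100/299800 = 0.3306.
Relativistic Doppler for wavelength: λ' = λ₀ · √((1 − β)/(1 + β)).
λ' = 885 × √(0.6694/1.3306) = 885 × 0.70932 ≈ 627.7 nm.

627.7 nm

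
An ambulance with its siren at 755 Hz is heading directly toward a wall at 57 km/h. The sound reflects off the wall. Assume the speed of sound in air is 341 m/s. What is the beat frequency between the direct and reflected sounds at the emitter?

57 km/h = 15.83 m/s.
The wall receives the sound from a moving source: f₁ = f₀ · v/(v − v_e) = 755 × 341/325.17 ≈ 791.8 Hz.
On the return leg the ambulance is a moving observer: f₂ = f₁ · (v + v_e)/v = 791.8 × 356.83/341 ≈ 828.5 Hz.
Beat against the emitted tone: |f₂ − f₀| = 2v_e·f₀/(v − v_e) = 2 × 15.83 × 755/325.17 ≈ 74 Hz.

74 Hz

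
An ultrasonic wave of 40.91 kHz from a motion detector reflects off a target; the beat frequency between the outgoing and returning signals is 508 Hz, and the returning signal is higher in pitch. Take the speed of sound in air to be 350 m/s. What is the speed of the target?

Double Doppler shift off a moving reflector: f₂ = f₀ · (v + u)/(v − u) (u > 0 toward emitter).
Returning signal is higher, so f₂ = f₀ + Δf = 40910 + 508 = 41418 Hz.
Rearranging, u = v · (f₂ − f₀)/(f₂ + f₀) = 350 × 508/82328 ≈ 2.16 m/s.
So the target is moving at 2.16 m/s toward the emitter.

2.16 m/s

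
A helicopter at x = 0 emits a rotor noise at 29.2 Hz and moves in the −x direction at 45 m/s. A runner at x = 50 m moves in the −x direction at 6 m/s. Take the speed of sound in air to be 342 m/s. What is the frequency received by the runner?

The observer lies on the +x side, so the source is heading away from the observer and the observer is heading toward the source.
With source receding and observer approaching, f' = f · (v + v_o)/(v + v_s).
f' = 29.2 × (342 + 6)/(342 + 45) = 29.2 × 348/387 ≈ 26.3 Hz.

26.3 Hz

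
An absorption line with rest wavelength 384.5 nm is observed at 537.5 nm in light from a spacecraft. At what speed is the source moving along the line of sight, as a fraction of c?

0.323c

λ'/λ₀ = 1.3979 > 1 (redshift), so the source is receding.
λ'/λ₀ = √((1 + β)/(1 − β)) for a receding source ⇒ β = (r² − 1)/(r² + 1) with r = λ'/λ₀.
β = (1.9542 − 1)/(1.9542 + 1) ≈ 0.323.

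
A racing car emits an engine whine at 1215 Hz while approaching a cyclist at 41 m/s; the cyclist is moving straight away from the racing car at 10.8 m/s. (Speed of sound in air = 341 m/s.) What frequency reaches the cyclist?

With source approaching and observer receding, f' = f · (v − v_o)/(v − v_s).
f' = 1215 × (341 − 10.8)/(341 − 41) = 1215 × 330.2/300 ≈ 1337 Hz.

1337 Hz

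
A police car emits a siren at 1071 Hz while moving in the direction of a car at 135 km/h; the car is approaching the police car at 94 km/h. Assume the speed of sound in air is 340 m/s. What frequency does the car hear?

135 km/h = 37.5 m/s; 94 km/h = 26.11 m/s.
With source approaching and observer approaching, f' = f · (v + v_o)/(v − v_s).
f' = 1071 × (340 + 26.11)/(340 − 37.5) = 1071 × 366.11/302.5 ≈ 1296 Hz.

1296 Hz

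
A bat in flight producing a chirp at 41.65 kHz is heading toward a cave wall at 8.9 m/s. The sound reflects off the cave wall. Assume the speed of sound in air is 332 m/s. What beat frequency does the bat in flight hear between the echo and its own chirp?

2295 Hz

The cave wall receives the sound from a moving source: f₁ = f₀ · v/(v − v_e) = 41.65 × 332/323.1 ≈ 42.80 kHz.
On the return leg the bat in flight is a moving observer: f₂ = f₁ · (v + v_e)/v = 42.80 × 340.9/332 ≈ 43.94 kHz.
Beat against the emitted tone (with f₀ = 41650 Hz): |f₂ − f₀| = 2v_e·f₀/(v − v_e) = 2 × 8.9 × 41650/323.1 ≈ 2295 Hz.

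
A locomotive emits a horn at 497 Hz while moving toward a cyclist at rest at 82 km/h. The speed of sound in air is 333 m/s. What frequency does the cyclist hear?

533 Hz

82 km/h = 22.78 m/s.
With the source moving toward a stationary observer, f' = f · v/(v − v_s).
f' = 497 × 333/(333 − 22.78) = 497 × 333/310.2 ≈ 533 Hz.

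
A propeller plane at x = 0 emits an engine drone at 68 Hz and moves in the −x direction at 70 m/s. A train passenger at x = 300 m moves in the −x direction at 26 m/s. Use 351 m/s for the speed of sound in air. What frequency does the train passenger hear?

61 Hz

The observer lies on the +x side, so the source is heading away from the observer and the observer is heading toward the source.
With source receding and observer approaching, f' = f · (v + v_o)/(v + v_s).
f' = 68 × (351 + 26)/(351 + 70) = 68 × 377/421 ≈ 61 Hz.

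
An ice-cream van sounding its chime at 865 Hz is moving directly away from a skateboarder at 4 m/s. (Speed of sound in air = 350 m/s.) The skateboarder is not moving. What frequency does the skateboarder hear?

855 Hz

Only the source moves, away from the listener, so f' = f · v/(v + v_s).
f' = 865 × 350/(350 + 4) = 865 × 350/354 ≈ 855 Hz.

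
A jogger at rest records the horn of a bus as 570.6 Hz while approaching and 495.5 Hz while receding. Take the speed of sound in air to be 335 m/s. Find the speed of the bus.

23.6 m/s

f₁/f₂ = (v + v_s)/(v − v_s), so v_s = v · (f₁ − f₂)/(f₁ + f₂).
v_s = 335 × (570.6 − 495.5)/(570.6 + 495.5) = 335 × 75.1/1066.1 ≈ 23.6 m/s.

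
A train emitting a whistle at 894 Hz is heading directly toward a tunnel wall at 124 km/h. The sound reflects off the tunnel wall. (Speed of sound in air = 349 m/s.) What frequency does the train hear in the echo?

1090 Hz

124 km/h = 34.44 m/s.
The tunnel wall receives the sound from a moving source: f₁ = f₀ · v/(v − v_e) = 894 × 349/314.56 ≈ 992 Hz.
On the return leg the train is a moving observer: f₂ = f₁ · (v + v_e)/v = 992 × 383.44/349 ≈ 1090 Hz.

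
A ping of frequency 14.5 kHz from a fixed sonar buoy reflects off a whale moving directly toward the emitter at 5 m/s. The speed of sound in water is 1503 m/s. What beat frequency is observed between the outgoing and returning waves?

97 Hz

The whale first receives the wave as a moving observer: f₁ = f₀ · (v + u)/v = 14.5 × (1503 + 5)/1503 ≈ 14.5482 kHz.
On reflection it acts as a source moving toward the stationary detector: f₂ = f₁ · v/(v − u) = 14.5482 × 1503/1498 ≈ 14.5968 kHz.
Beat frequency (with f₀ = 14500 Hz): |f₂ − f₀| = 2u·f₀/(v − u) = 2 × 5 × 14500/1498 ≈ 97 Hz.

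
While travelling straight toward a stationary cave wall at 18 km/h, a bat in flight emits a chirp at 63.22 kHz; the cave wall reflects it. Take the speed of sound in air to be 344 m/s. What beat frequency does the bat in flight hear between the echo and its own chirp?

1865 Hz

18 km/h = 5 m/s.
The cave wall receives the sound from a moving source: f₁ = f₀ · v/(v − v_e) = 63.22 × 344/339 ≈ 64.152 kHz.
On the return leg the bat in flight is a moving observer: f₂ = f₁ · (v + v_e)/v = 64.152 × 349/344 ≈ 65.085 kHz.
Equivalently f₂ = f₀ · (v + v_e)/(v − v_e).
Beat against the emitted tone (with f₀ = 63220 Hz): |f₂ − f₀| = 2v_e·f₀/(v − v_e) = 2 × 5 × 63220/339 ≈ 1865 Hz.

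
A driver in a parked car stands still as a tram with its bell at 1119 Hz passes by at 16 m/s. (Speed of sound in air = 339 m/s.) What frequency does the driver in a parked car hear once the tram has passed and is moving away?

1069 Hz

Receding: f₂ = f · v/(v + v_s) = 1119 × 339/355 ≈ 1069 Hz.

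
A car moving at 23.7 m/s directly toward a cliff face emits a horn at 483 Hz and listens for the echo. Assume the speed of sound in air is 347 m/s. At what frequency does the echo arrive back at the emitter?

554 Hz

The cliff face receives the sound from a moving source: f₁ = f₀ · v/(v − v_e) = 483 × 347/323.3 ≈ 518 Hz.
On the return leg the car is a moving observer: f₂ = f₁ · (v + v_e)/v = 518 × 370.7/347 ≈ 554 Hz.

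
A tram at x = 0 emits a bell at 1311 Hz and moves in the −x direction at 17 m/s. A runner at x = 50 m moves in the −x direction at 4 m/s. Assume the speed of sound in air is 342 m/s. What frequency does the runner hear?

1264 Hz

The observer lies on the +x side, so the source is heading away from the observer and the observer is heading toward the source.
Both move, so f' = f · (v + v_o)/(v + v_s).
f' = 1311 × (342 + 4)/(342 + 17) = 1311 × 346/359 ≈ 1264 Hz.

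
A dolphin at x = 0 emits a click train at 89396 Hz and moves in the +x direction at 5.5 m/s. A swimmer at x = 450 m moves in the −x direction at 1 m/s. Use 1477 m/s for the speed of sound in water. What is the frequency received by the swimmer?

The observer lies on the +x side, so the source is heading toward the observer and the observer is heading toward the source.
Both move, so f' = f · (v + v_o)/(v − v_s).
f' = 89396 × (1477 + 1)/(1477 − 5.5) = 89396 × 1478/1471.5 ≈ 89791 Hz.

89791 Hz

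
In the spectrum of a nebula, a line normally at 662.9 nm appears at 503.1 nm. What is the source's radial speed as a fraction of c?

0.269

λ'/λ₀ = 0.7589 < 1 (blueshift), so the source is approaching.
λ'/λ₀ = √((1 − β)/(1 + β)) for an approaching source ⇒ β = (1 − r²)/(1 + r²) with r = λ'/λ₀.
β = (1 − 0.5760)/(1 + 0.5760) ≈ 0.269.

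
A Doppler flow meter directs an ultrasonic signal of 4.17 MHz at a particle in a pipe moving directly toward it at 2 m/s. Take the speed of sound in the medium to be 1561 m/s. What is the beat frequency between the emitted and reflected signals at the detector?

The particle in a pipe first receives the wave as a moving observer: f₁ = f₀ · (v + u)/v = 4.17 × (1561 + 2)/1561 ≈ 4.17534 MHz.
The reflection then acts as a moving source: f₂ = f₁ · v/(v − u) ≈ 4.18070 MHz.
Beat frequency (with f₀ = 4170000 Hz): |f₂ − f₀| = 2u·f₀/(v − u) = 2 × 2 × 4170000/1559 ≈ 10699 Hz.

10699 Hz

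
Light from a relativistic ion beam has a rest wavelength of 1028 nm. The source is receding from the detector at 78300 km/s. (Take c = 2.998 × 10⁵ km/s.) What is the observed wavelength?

β = v/c = 78300/299800 = 0.2612.
Relativistic Doppler for wavelength: λ' = λ₀ · √((1 + β)/(1 − β)).
λ' = 1028 × √(1.2612/0.7388) = 1028 × 1.30652 ≈ 1343.1 nm.

1343.1 nm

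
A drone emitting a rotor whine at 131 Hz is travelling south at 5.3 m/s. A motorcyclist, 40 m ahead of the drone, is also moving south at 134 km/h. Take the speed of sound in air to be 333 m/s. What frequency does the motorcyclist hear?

134 km/h = 37.22 m/s.
The motorcyclist is ahead, so the drone is moving toward it while the motorcyclist is moving away from the drone.
Both move, so f' = f · (v − v_o)/(v − v_s).
f' = 131 × (333 − 37.22)/(333 − 5.3) = 131 × 295.78/327.7 ≈ 118 Hz.

118 Hz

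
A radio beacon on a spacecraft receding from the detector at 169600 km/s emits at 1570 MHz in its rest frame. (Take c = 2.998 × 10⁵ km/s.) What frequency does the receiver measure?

β = v/c = 169600/299800 = 0.5657.
Relativistic Doppler for frequency: f' = f₀ · √((1 − β)/(1 + β)).
f' = 1570 × √(0.4343/1.5657) = 1570 × 0.52666 ≈ 826.9 MHz.

826.9 MHz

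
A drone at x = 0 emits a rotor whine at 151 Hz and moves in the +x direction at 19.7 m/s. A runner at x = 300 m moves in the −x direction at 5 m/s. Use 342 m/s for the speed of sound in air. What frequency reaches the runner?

163 Hz

The observer lies on the +x side, so the source is heading toward the observer and the observer is heading toward the source.
With source approaching and observer approaching, f' = f · (v + v_o)/(v − v_s).
f' = 151 × (342 + 5)/(342 − 19.7) = 151 × 347/322.3 ≈ 163 Hz.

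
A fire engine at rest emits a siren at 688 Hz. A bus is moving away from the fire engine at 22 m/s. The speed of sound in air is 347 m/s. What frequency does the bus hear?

Moving observer, stationary source: f' = f · (v − v_o)/v.
f' = 688 × (347 − 22)/347 = 688 × 325/347 ≈ 644 Hz.

644 Hz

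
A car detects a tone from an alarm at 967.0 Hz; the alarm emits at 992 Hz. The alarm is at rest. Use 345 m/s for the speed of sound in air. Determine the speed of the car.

f' < f, so the car is receding.
f' = f · (v − v_o)/v ⇒ v_o = v · |f'/f − 1|.
v_o = 345 × |967.0/992 − 1| = 345 × 0.0252 ≈ 8.7 m/s.

8.7 m/s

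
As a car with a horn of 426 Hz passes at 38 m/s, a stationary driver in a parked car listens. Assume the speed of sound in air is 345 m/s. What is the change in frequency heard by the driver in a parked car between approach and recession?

Approaching: f₁ = f · v/(v − v_s) = 426 × 345/307 ≈ 478.7 Hz.
Receding: f₂ = f · v/(v + v_s) = 426 × 345/383 ≈ 383.7 Hz.
Drop: f₁ − f₂ = 2f·v·v_s/(v² − v_s²) = 2 × 426 × 345 × 38/(345² − 38²) ≈ 95.0 Hz.

95.0 Hz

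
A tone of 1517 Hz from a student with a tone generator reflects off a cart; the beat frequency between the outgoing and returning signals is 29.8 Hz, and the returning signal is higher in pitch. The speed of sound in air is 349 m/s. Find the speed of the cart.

Double Doppler shift off a moving reflector: f₂ = f₀ · (v + u)/(v − u) (u > 0 toward emitter).
Returning signal is higher, so f₂ = f₀ + Δf = 1517 + 29.8 = 1546.8 Hz.
Rearranging, u = v · (f₂ − f₀)/(f₂ + f₀) = 349 × 29.8/3063.8 ≈ 3.4 m/s.
So the cart is moving at 3.4 m/s toward the emitter.

3.4 m/s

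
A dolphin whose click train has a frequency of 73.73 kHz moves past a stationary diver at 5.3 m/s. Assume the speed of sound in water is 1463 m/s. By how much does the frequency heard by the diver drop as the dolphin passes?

Approaching: f₁ = f · v/(v − v_s) = 73.73 × 1463/1457.7 ≈ 73.998 kHz.
Receding: f₂ = f · v/(v + v_s) = 73.73 × 1463/1468.3 ≈ 73.464 kHz.
Drop: f₁ − f₂ = 2f·v·v_s/(v² − v_s²) = 2 × 73.73 × 1463 × 5.3/(1463² − 5.3²) ≈ 0.534 kHz.

0.534 kHz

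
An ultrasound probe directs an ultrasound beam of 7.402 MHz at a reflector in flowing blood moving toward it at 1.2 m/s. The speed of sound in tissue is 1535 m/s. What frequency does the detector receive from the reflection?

7.414 MHz

The reflector in flowing blood first receives the wave as a moving observer: f₁ = f₀ · (v + u)/v = 7.402 × (1535 + 1.2)/1535 ≈ 7.408 MHz.
On reflection it acts as a source moving toward the stationary detector: f₂ = f₁ · v/(v − u) = 7.408 × 1535/1533.8 ≈ 7.414 MHz.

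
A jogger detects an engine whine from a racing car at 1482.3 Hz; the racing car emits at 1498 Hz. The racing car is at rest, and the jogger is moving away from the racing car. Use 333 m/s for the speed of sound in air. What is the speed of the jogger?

3.5 m/s

f' = f · (v − v_o)/v ⇒ v_o = v · |f'/f − 1|.
v_o = 333 × |1482.3/1498 − 1| = 333 × 0.01048 ≈ 3.5 m/s.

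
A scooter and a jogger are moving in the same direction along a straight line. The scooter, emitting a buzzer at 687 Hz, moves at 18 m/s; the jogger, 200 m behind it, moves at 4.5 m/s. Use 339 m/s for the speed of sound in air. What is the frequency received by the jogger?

661 Hz

The jogger is behind, so the scooter is moving away from it while the jogger is moving toward the scooter.
General Doppler shift: f' = f · (v + v_o)/(v + v_s).
f' = 687 × (339 + 4.5)/(339 + 18) = 687 × 343.5/357 ≈ 661 Hz.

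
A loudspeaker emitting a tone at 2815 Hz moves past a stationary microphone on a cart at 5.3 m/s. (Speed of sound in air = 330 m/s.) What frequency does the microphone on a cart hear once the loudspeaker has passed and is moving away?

Receding: f₂ = f · v/(v + v_s) = 2815 × 330/335.3 ≈ 2771 Hz.

2771 Hz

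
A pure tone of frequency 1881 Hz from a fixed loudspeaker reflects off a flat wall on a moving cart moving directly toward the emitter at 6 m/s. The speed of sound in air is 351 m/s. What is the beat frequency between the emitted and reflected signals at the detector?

65 Hz

The flat wall on a moving cart first receives the wave as a moving observer: f₁ = f₀ · (v + u)/v = 1881 × (351 + 6)/351 ≈ 1913.2 Hz.
On reflection it acts as a source moving toward the stationary detector: f₂ = f₁ · v/(v − u) = 1913.2 × 351/345 ≈ 1946.4 Hz.
Beat frequency: |f₂ − f₀| = 2u·f₀/(v − u) = 2 × 6 × 1881/345 ≈ 65 Hz.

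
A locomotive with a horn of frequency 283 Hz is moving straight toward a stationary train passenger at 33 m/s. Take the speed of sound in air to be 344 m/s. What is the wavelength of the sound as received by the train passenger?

With the source moving toward a stationary observer, f' = f · v/(v − v_s).
f' = 283 × 344/(344 − 33) ≈ 313 Hz.
λ' = v/f' = 344/313.029 ≈ 1.10 m.

1.10 m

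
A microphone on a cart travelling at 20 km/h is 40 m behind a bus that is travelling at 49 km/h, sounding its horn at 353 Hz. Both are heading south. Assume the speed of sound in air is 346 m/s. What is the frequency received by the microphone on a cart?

345 Hz

49 km/h = 13.61 m/s; 20 km/h = 5.556 m/s.
The microphone on a cart is behind, so the bus is moving away from it while the microphone on a cart is moving toward the bus.
Both move, so f' = f · (v + v_o)/(v + v_s).
f' = 353 × (346 + 5.556)/(346 + 13.61) = 353 × 351.56/359.61 ≈ 345 Hz.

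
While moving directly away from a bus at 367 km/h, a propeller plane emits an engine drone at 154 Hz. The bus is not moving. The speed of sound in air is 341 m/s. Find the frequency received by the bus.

367 km/h = 101.9 m/s.
Moving source, stationary observer: f' = f · v/(v + v_s) since the source is receding.
f' = 154 × 341/(341 + 101.9) = 154 × 341/442.9 ≈ 119 Hz.

119 Hz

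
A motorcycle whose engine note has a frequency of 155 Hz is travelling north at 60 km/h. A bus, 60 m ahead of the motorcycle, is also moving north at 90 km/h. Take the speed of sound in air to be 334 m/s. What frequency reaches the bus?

151 Hz

60 km/h = 16.67 m/s; 90 km/h = 25 m/s.
The bus is ahead, so the motorcycle is moving toward it while the bus is moving away from the motorcycle.
Both move, so f' = f · (v − v_o)/(v − v_s).
f' = 155 × (334 − 25)/(334 − 16.67) = 155 × 309/317.33 ≈ 151 Hz.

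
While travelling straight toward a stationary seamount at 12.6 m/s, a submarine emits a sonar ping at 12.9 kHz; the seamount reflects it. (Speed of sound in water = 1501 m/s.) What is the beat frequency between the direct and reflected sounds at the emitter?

218 Hz

The seamount receives the sound from a moving source: f₁ = f₀ · v/(v − v_e) = 12.9 × 1501/1488.4 ≈ 13.009 kHz.
On the return leg the submarine is a moving observer: f₂ = f₁ · (v + v_e)/v = 13.009 × 1513.6/1501 ≈ 13.118 kHz.
Equivalently f₂ = f₀ · (v + v_e)/(v − v_e).
Beat against the emitted tone (with f₀ = 12900 Hz): |f₂ − f₀| = 2v_e·f₀/(v − v_e) = 2 × 12.6 × 12900/1488.4 ≈ 218 Hz.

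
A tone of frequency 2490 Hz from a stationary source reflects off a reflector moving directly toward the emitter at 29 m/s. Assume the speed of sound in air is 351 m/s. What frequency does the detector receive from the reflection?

2939 Hz

The reflector first receives the wave as a moving observer: f₁ = f₀ · (v + u)/v = 2490 × (351 + 29)/351 ≈ 2696 Hz.
The reflection then acts as a moving source: f₂ = f₁ · v/(v − u) ≈ 2939 Hz.
Equivalently f₂ = f₀ · (v + u)/(v − u).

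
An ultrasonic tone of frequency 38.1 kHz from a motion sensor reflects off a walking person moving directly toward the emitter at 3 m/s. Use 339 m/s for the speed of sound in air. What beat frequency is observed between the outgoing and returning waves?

The walking person first receives the wave as a moving observer: f₁ = f₀ · (v + u)/v = 38.1 × (339 + 3)/339 ≈ 38.437 kHz.
On reflection it acts as a source moving toward the stationary detector: f₂ = f₁ · v/(v − u) = 38.437 × 339/336 ≈ 38.780 kHz.
Equivalently f₂ = f₀ · (v + u)/(v − u).
Beat frequency (with f₀ = 38100 Hz): |f₂ − f₀| = 2u·f₀/(v − u) = 2 × 3 × 38100/336 ≈ 680 Hz.

680 Hz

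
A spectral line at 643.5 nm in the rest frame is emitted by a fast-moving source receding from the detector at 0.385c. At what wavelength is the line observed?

965.7 nm

Relativistic Doppler for wavelength: λ' = λ₀ · √((1 + β)/(1 − β)).
λ' = 643.5 × √(1.3850/0.6150) = 643.5 × 1.50068 ≈ 965.7 nm.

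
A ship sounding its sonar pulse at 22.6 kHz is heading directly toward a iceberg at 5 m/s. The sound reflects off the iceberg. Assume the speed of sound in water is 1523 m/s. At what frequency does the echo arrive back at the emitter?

The iceberg receives the sound from a moving source: f₁ = f₀ · v/(v − v_e) = 22.6 × 1523/1518 ≈ 22.7 kHz.
On the return leg the ship is a moving observer: f₂ = f₁ · (v + v_e)/v = 22.7 × 1528/1523 ≈ 22.7 kHz.
Equivalently f₂ = f₀ · (v + v_e)/(v − v_e).

22.7 kHz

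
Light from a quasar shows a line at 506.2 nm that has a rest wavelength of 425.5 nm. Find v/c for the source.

λ'/λ₀ = 1.1897 > 1 (redshift), so the source is receding.
λ'/λ₀ = √((1 + β)/(1 − β)) for a receding source ⇒ β = (r² − 1)/(r² + 1) with r = λ'/λ₀.
β = (1.4153 − 1)/(1.4153 + 1) ≈ 0.172.

0.172c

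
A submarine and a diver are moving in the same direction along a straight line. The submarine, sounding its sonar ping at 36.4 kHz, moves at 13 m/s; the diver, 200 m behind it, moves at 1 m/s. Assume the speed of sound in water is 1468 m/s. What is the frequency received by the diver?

The diver is behind, so the submarine is moving away from it while the diver is moving toward the submarine.
General Doppler shift: f' = f · (v + v_o)/(v + v_s).
f' = 36.4 × (1468 + 1)/(1468 + 13) = 36.4 × 1469/1481 ≈ 36.1 kHz.

36.1 kHz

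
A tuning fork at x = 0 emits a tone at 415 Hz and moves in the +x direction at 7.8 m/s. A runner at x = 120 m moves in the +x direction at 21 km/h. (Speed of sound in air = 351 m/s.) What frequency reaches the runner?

21 km/h = 5.833 m/s.
The observer lies on the +x side, so the source is heading toward the observer and the observer is heading away from the source.
General Doppler shift: f' = f · (v − v_o)/(v − v_s).
f' = 415 × (351 − 5.833)/(351 − 7.8) = 415 × 345.17/343.2 ≈ 417 Hz.

417 Hz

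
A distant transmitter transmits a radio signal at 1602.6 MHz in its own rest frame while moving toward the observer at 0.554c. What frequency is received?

2991.5 MHz

Relativistic Doppler for frequency: f' = f₀ · √((1 + β)/(1 − β)).
f' = 1602.6 × √(1.5540/0.4460) = 1602.6 × 1.86663 ≈ 2991.5 MHz.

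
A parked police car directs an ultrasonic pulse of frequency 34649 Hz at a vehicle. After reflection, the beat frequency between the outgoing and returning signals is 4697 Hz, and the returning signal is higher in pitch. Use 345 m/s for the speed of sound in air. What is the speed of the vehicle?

Double Doppler shift off a moving reflector: f₂ = f₀ · (v + u)/(v − u) (u > 0 toward emitter).
Returning signal is higher, so f₂ = f₀ + Δf = 34649 + 4697 = 39346 Hz.
Rearranging, u = v · (f₂ − f₀)/(f₂ + f₀) = 345 × 4697/73995 ≈ 21.9 m/s.
So the vehicle is moving at 21.9 m/s toward the emitter.

21.9 m/s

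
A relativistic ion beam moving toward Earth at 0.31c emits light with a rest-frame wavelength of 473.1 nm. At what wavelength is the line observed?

343.4 nm

Relativistic Doppler for wavelength: λ' = λ₀ · √((1 − β)/(1 + β)).
λ' = 473.1 × √(0.6900/1.3100) = 473.1 × 0.72575 ≈ 343.4 nm.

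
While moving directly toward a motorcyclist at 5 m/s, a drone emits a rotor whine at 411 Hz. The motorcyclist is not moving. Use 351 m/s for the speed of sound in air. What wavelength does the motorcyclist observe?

Only the source moves, toward the listener, so f' = f · v/(v − v_s).
f' = 411 × 351/(351 − 5) ≈ 417 Hz.
λ' = v/f' = 351/416.939 ≈ 84.2 cm.

84.2 cm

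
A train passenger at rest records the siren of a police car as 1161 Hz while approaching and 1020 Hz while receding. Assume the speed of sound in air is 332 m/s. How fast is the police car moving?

21.5 m/s

f₁/f₂ = (v + v_s)/(v − v_s), so v_s = v · (f₁ − f₂)/(f₁ + f₂).
v_s = 332 × (1161 − 1020)/(1161 + 1020) = 332 × 141/2181 ≈ 21.5 m/s.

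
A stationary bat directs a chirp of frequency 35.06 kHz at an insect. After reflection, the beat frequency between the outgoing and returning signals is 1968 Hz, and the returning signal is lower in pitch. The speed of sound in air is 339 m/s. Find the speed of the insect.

9.8 m/s

Double Doppler shift off a moving reflector: f₂ = f₀ · (v + u)/(v − u) (u > 0 toward emitter).
Returning signal is lower, so f₂ = f₀ − Δf = 35060 − 1968 = 33092 Hz.
Rearranging, u = v · (f₂ − f₀)/(f₂ + f₀) = 339 × -1968/68152 ≈ -9.8 m/s.
So the insect is moving at 9.8 m/s away from the emitter.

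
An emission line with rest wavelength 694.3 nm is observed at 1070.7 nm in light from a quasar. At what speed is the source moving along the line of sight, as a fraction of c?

0.408c

λ'/λ₀ = 1.5421 > 1 (redshift), so the source is receding.
λ'/λ₀ = √((1 + β)/(1 − β)) for a receding source ⇒ β = (r² − 1)/(r² + 1) with r = λ'/λ₀.
β = (2.3782 − 1)/(2.3782 + 1) ≈ 0.408.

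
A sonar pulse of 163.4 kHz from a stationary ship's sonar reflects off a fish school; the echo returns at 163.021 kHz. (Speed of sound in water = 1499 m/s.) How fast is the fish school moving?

Double Doppler shift off a moving reflector: f₂ = f₀ · (v + u)/(v − u) (u > 0 toward emitter).
Rearranging, u = v · (f₂ − f₀)/(f₂ + f₀) = 1499 × -0.379/326.421 ≈ -1.74 m/s.
So the fish school is moving at 1.74 m/s away from the emitter.

1.74 m/s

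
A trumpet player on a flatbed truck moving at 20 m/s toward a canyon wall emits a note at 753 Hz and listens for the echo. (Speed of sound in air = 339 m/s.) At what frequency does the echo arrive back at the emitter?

847 Hz

The canyon wall receives the sound from a moving source: f₁ = f₀ · v/(v − v_e) = 753 × 339/319 ≈ 800 Hz.
On the return leg the trumpet player on a flatbed truck is a moving observer: f₂ = f₁ · (v + v_e)/v = 800 × 359/339 ≈ 847 Hz.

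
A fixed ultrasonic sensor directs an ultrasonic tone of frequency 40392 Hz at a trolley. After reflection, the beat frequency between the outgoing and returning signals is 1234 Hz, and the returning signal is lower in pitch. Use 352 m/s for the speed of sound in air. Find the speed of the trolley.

Double Doppler shift off a moving reflector: f₂ = f₀ · (v + u)/(v − u) (u > 0 toward emitter).
Returning signal is lower, so f₂ = f₀ − Δf = 40392 − 1234 = 39158 Hz.
Rearranging, u = v · (f₂ − f₀)/(f₂ + f₀) = 352 × -1234/79550 ≈ -5.5 m/s.
So the trolley is moving at 5.5 m/s away from the emitter.

5.5 m/s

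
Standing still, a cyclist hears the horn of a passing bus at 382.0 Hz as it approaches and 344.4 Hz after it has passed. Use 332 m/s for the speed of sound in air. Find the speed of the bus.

f₁/f₂ = (v + v_s)/(v − v_s), so v_s = v · (f₁ − f₂)/(f₁ + f₂).
v_s = 332 × (382.0 − 344.4)/(382.0 + 344.4) = 332 × 37.6/726.4 ≈ 17.2 m/s.

17.2 m/s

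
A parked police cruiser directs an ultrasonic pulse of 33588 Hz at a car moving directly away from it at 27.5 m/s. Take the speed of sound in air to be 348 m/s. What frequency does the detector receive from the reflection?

The car first receives the wave as a moving observer: f₁ = f₀ · (v − u)/v = 33588 × (348 − 27.5)/348 ≈ 30934 Hz.
The reflection then acts as a moving source: f₂ = f₁ · v/(v + u) ≈ 28668 Hz.

28668 Hz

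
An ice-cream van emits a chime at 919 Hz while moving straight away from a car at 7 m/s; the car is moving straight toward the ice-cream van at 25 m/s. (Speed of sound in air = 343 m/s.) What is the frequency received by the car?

Both move, so f' = f · (v + v_o)/(v + v_s).
f' = 919 × (343 + 25)/(343 + 7) = 919 × 368/350 ≈ 966 Hz.

966 Hz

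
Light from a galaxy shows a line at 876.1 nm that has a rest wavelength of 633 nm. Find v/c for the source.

0.314c

λ'/λ₀ = 1.3840 > 1 (redshift), so the source is receding.
λ'/λ₀ = √((1 + β)/(1 − β)) for a receding source ⇒ β = (r² − 1)/(r² + 1) with r = λ'/λ₀.
β = (1.9156 − 1)/(1.9156 + 1) ≈ 0.314.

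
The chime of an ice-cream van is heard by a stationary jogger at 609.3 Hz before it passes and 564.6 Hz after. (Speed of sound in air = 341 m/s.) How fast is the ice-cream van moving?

f₁/f₂ = (v + v_s)/(v − v_s), so v_s = v · (f₁ − f₂)/(f₁ + f₂).
v_s = 341 × (609.3 − 564.6)/(609.3 + 564.6) = 341 × 44.7/1173.9 ≈ 13.0 m/s.

13.0 m/s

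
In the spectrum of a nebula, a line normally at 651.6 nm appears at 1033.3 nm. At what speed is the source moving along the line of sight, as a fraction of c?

λ'/λ₀ = 1.5858 > 1 (redshift), so the source is receding.
λ'/λ₀ = √((1 + β)/(1 − β)) for a receding source ⇒ β = (r² − 1)/(r² + 1) with r = λ'/λ₀.
β = (2.5147 − 1)/(2.5147 + 1) ≈ 0.431.

0.431c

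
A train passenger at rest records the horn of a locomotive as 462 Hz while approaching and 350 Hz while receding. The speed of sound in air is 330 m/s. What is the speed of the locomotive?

f₁/f₂ = (v + v_s)/(v − v_s), so v_s = v · (f₁ − f₂)/(f₁ + f₂).
v_s = 330 × (462 − 350)/(462 + 350) = 330 × 112/812 ≈ 46 m/s.

46 m/s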